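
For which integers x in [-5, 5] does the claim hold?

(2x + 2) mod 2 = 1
For a polynomial with integer coefficients, its value mod 2 depends only on x mod 2, so it suffices to check one representative of each residue class, x = 0, 1:
x = 0: LHS = (2·0 + 2) mod 2 = 2 mod 2 = 0; 0 = 1 — FAILS
x = 1: LHS = (2·1 + 2) mod 2 = 4 mod 2 = 0; 0 = 1 — FAILS
The relation fails in every residue class, so the claimed relation (=) fails for every integer in [-5, 5].

Answer: None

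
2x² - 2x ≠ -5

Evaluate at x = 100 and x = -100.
x = 100: LHS = 2·100² - 2·100 = 19800; 19800 ≠ -5 — holds
x = -100: LHS = 2·(-100)² - 2·(-100) = 20200; 20200 ≠ -5 — holds

Answer: Yes, holds for both x = 100 and x = -100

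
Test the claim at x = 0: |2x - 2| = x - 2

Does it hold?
x = 0: LHS = |2·0 - 2| = |-2| = 2, RHS = 0 - 2 = -2; 2 = -2 — FAILS

The relation fails at x = 0, so x = 0 is a counterexample.

Answer: No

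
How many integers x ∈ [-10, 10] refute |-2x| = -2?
Counterexamples in [-10, 10]: {-10, -9, -8, -7, -6, -5, -4, -3, -2, -1, 0, 1, 2, 3, 4, 5, 6, 7, 8, 9, 10}.

Counting them gives 21 values.

Answer: 21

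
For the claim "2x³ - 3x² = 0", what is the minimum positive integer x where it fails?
Testing positive integers:
x = 1: LHS = 2·1³ - 3·1² = -1; -1 = 0 — FAILS  ← smallest positive counterexample

Answer: x = 1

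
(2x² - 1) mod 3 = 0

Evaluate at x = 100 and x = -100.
x = 100: LHS = (2·100² - 1) mod 3 = 19999 mod 3 = 1; 1 = 0 — FAILS
x = -100: LHS = (2·(-100)² - 1) mod 3 = 19999 mod 3 = 1; 1 = 0 — FAILS

Answer: No, fails for both x = 100 and x = -100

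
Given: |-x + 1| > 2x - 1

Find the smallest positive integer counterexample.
Testing positive integers:
x = 1: LHS = |-1 + 1| = |0| = 0, RHS = 2·1 - 1 = 1; 0 > 1 — FAILS  ← smallest positive counterexample

Answer: x = 1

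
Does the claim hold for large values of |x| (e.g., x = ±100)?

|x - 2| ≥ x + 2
x = 100: LHS = |100 - 2| = |98| = 98, RHS = 100 + 2 = 102; 98 ≥ 102 — FAILS
x = -100: LHS = |(-100) - 2| = |-102| = 102, RHS = (-100) + 2 = -98; 102 ≥ -98 — holds

Answer: Partially: fails for x = 100, holds for x = -100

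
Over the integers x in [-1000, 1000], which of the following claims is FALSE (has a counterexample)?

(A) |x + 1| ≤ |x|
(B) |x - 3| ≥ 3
(A) x = 0: LHS = |0 + 1| = |1| = 1, RHS = |0| = 0; 1 ≤ 0 — FAILS
(B) x = 1: LHS = |1 - 3| = |-2| = 2; 2 ≥ 3 — FAILS

Answer: Both A and B are false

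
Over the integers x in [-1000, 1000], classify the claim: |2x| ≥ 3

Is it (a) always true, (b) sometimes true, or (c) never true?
Holds at x = 2: LHS = |2·2| = |4| = 4; 4 ≥ 3 — holds
Fails at x = 0: LHS = |2·0| = |0| = 0; 0 ≥ 3 — FAILS
It is satisfied by some integers in the range but not all.

Answer: Sometimes true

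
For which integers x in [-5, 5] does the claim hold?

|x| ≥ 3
Holds for: {-5, -4, -3, 3, 4, 5}
Fails for: {-2, -1, 0, 1, 2}

Answer: {-5, -4, -3, 3, 4, 5}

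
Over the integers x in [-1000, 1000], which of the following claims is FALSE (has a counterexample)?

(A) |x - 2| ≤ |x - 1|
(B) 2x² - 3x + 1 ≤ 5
(A) x = 0: LHS = |0 - 2| = |-2| = 2, RHS = |0 - 1| = |-1| = 1; 2 ≤ 1 — FAILS
(B) x = -1: LHS = 2·(-1)² - 3·(-1) + 1 = 6; 6 ≤ 5 — FAILS

Answer: Both A and B are false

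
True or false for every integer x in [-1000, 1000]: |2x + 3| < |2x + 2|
The claim fails at x = 0:
x = 0: LHS = |2·0 + 3| = |3| = 3, RHS = |2·0 + 2| = |2| = 2; 3 < 2 — FAILS

Because a single integer refutes it, the statement is false.

Answer: False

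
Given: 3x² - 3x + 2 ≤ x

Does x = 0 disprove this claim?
Substitute x = 0 into the relation:
x = 0: LHS = 3·0² - 3·0 + 2 = 2; 2 ≤ 0 — FAILS

Since the claim fails at x = 0, this value is a counterexample.

Answer: Yes, x = 0 is a counterexample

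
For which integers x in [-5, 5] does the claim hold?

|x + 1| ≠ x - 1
Over all integers in [-5, 5], LHS − RHS is always positive; it is smallest at x = 0, where it equals 2:
x = 0: LHS = |0 + 1| = |1| = 1, RHS = 0 - 1 = -1; 1 ≠ -1 — holds
At the ends of the range:
x = -5: LHS = |(-5) + 1| = |-4| = 4, RHS = (-5) - 1 = -6; 4 ≠ -6 — holds
x = 5: LHS = |5 + 1| = |6| = 6, RHS = 5 - 1 = 4; 6 ≠ 4 — holds
Hence LHS − RHS is never 0, i.e. the two sides are never equal, so the relation holds for every integer in [-5, 5].

Answer: All integers in [-5, 5]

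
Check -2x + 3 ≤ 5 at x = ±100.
x = 100: LHS = -2·100 + 3 = -197; -197 ≤ 5 — holds
x = -100: LHS = -2·(-100) + 3 = 203; 203 ≤ 5 — FAILS

Answer: Partially: holds for x = 100, fails for x = -100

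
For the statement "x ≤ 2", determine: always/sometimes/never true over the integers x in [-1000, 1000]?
Holds at x = 0: 0 ≤ 2 — holds
Fails at x = 3: 3 ≤ 2 — FAILS
It is satisfied by some integers in the range but not all.

Answer: Sometimes true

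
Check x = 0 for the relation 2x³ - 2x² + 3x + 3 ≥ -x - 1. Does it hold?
x = 0: LHS = 2·0³ - 2·0² + 3·0 + 3 = 3, RHS = -0 - 1 = -1; 3 ≥ -1 — holds

The relation is satisfied at x = 0.

Answer: Yes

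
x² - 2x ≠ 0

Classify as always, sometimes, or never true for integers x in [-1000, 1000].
Holds at x = 1: LHS = 1² - 2·1 = -1; -1 ≠ 0 — holds
Fails at x = 0: LHS = 0² - 2·0 = 0; 0 ≠ 0 — FAILS
It is satisfied by some integers in the range but not all.

Answer: Sometimes true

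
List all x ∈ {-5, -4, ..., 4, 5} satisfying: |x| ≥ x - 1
Over all integers in [-5, 5], LHS − RHS is smallest at x = 0, where it equals 1:
x = 0: LHS = |0| = 0, RHS = 0 - 1 = -1; 0 ≥ -1 — holds
At the ends of the range:
x = -5: LHS = |-5| = 5, RHS = (-5) - 1 = -6; 5 ≥ -6 — holds
x = 5: LHS = |5| = 5, RHS = 5 - 1 = 4; 5 ≥ 4 — holds
Hence LHS − RHS is never negative, i.e. LHS ≥ RHS throughout, so the relation holds for every integer in [-5, 5].

Answer: All integers in [-5, 5]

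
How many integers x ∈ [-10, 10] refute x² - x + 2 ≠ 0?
Over all integers in [-10, 10], LHS − RHS is always positive; it is smallest at x = 0, where it equals 2:
x = 0: LHS = 0² - 0 + 2 = 2; 2 ≠ 0 — holds
At the ends of the range:
x = -10: LHS = (-10)² - (-10) + 2 = 112; 112 ≠ 0 — holds
x = 10: LHS = 10² - 10 + 2 = 92; 92 ≠ 0 — holds
Hence LHS − RHS is never 0, i.e. the two sides are never equal, so the relation holds for every integer in [-10, 10].

No counterexample appears in that range.

Answer: 0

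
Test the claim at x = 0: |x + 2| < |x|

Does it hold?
x = 0: LHS = |0 + 2| = |2| = 2, RHS = |0| = 0; 2 < 0 — FAILS

The relation fails at x = 0, so x = 0 is a counterexample.

Answer: No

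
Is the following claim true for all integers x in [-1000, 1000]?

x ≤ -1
The claim fails at x = 0:
x = 0: 0 ≤ -1 — FAILS

Because a single integer refutes it, the statement is false.

Answer: False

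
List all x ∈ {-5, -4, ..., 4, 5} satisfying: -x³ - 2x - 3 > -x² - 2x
Holds for: {-5, -4, -3, -2}
Fails for: {-1, 0, 1, 2, 3, 4, 5}

Answer: {-5, -4, -3, -2}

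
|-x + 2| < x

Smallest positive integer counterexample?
Testing positive integers:
x = 1: LHS = |-1 + 2| = |1| = 1; 1 < 1 — FAILS  ← smallest positive counterexample

Answer: x = 1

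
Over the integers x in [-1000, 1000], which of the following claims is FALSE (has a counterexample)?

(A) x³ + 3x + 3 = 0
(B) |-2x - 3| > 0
(A) x = 0: LHS = 0³ + 3·0 + 3 = 3; 3 = 0 — FAILS

(B) Over all integers in [-1000, 1000], LHS − RHS is smallest at x = -1, where it equals 1:
x = -1: LHS = |-2·(-1) - 3| = |-1| = 1; 1 > 0 — holds
At the ends of the range:
x = -1000: LHS = |-2·(-1000) - 3| = |1997| = 1997; 1997 > 0 — holds
x = 1000: LHS = |-2·1000 - 3| = |-2003| = 2003; 2003 > 0 — holds
Hence LHS − RHS is never zero or negative, i.e. LHS > RHS throughout, so the relation holds for every integer in [-1000, 1000].

Only (A) has a counterexample.

Answer: A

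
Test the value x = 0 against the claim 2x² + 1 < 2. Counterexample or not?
Substitute x = 0 into the relation:
x = 0: LHS = 2·0² + 1 = 1; 1 < 2 — holds

The claim holds here, so x = 0 is not a counterexample. (A counterexample exists elsewhere, e.g. x = 1.)

Answer: No, x = 0 is not a counterexample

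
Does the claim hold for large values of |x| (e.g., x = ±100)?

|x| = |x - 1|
x = 100: LHS = |100| = 100, RHS = |100 - 1| = |99| = 99; 100 = 99 — FAILS
x = -100: LHS = |-100| = 100, RHS = |(-100) - 1| = |-101| = 101; 100 = 101 — FAILS

Answer: No, fails for both x = 100 and x = -100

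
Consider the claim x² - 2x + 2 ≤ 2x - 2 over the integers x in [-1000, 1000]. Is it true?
The claim fails at x = 0:
x = 0: LHS = 0² - 2·0 + 2 = 2, RHS = 2·0 - 2 = -2; 2 ≤ -2 — FAILS

Because a single integer refutes it, the statement is false.

Answer: False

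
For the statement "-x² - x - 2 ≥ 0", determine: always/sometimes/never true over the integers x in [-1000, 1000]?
Over all integers in [-1000, 1000], LHS − RHS is largest at x = 0, where it equals -2:
x = 0: LHS = -0² - 0 - 2 = -2; -2 ≥ 0 — FAILS
At the ends of the range:
x = -1000: LHS = -(-1000)² - (-1000) - 2 = -999002; -999002 ≥ 0 — FAILS
x = 1000: LHS = -1000² - 1000 - 2 = -1001002; -1001002 ≥ 0 — FAILS
Hence LHS − RHS is never zero or positive, i.e. LHS < RHS throughout, so the claimed relation (≥) fails for every integer in [-1000, 1000].

No integer in the range satisfies it.

Answer: Never true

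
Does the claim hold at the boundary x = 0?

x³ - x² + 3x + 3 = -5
x = 0: LHS = 0³ - 0² + 3·0 + 3 = 3; 3 = -5 — FAILS

The relation fails at x = 0, so x = 0 is a counterexample.

Answer: No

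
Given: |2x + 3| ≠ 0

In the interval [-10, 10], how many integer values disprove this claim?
Over all integers in [-10, 10], LHS − RHS is always positive; it is smallest at x = -1, where it equals 1:
x = -1: LHS = |2·(-1) + 3| = |1| = 1; 1 ≠ 0 — holds
At the ends of the range:
x = -10: LHS = |2·(-10) + 3| = |-17| = 17; 17 ≠ 0 — holds
x = 10: LHS = |2·10 + 3| = |23| = 23; 23 ≠ 0 — holds
Hence LHS − RHS is never 0, i.e. the two sides are never equal, so the relation holds for every integer in [-10, 10].

No counterexample appears in that range.

Answer: 0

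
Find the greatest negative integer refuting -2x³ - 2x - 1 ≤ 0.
Testing negative integers from -1 downward:
x = -1: LHS = -2·(-1)³ - 2·(-1) - 1 = 3; 3 ≤ 0 — FAILS  ← closest negative counterexample to 0

Answer: x = -1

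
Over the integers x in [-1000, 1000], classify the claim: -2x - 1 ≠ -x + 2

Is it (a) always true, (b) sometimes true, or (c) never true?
Holds at x = 0: LHS = -2·0 - 1 = -1, RHS = -0 + 2 = 2; -1 ≠ 2 — holds
Fails at x = -3: LHS = -2·(-3) - 1 = 5, RHS = -(-3) + 2 = 5; 5 ≠ 5 — FAILS
It is satisfied by some integers in the range but not all.

Answer: Sometimes true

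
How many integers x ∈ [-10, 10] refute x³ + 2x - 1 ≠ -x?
Track d = LHS − RHS over the integers in [-10, 10]. Equality would need d = 0, but d changes sign only between consecutive integers, jumping over 0:
x = 0: LHS = 0³ + 2·0 - 1 = -1, RHS = -0 = 0; -1 ≠ 0 — holds  (d = -1)
x = 1: LHS = 1³ + 2·1 - 1 = 2; 2 ≠ -1 — holds  (d = 3)
Away from these crossings d keeps a constant sign, and checking every integer in [-10, 10] confirms d ≠ 0 throughout. Hence the two sides are never equal, so the relation holds for every integer in [-10, 10].

No counterexample appears in that range.

Answer: 0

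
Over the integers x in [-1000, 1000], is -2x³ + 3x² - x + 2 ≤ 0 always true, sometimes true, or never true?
Holds at x = 2: LHS = -2·2³ + 3·2² - 2 + 2 = -4; -4 ≤ 0 — holds
Fails at x = 0: LHS = -2·0³ + 3·0² - 0 + 2 = 2; 2 ≤ 0 — FAILS
It is satisfied by some integers in the range but not all.

Answer: Sometimes true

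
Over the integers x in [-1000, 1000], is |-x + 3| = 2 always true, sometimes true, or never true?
Holds at x = 1: LHS = |-1 + 3| = |2| = 2; 2 = 2 — holds
Fails at x = 0: LHS = |-0 + 3| = |3| = 3; 3 = 2 — FAILS
It is satisfied by some integers in the range but not all.

Answer: Sometimes true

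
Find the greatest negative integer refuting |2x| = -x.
Testing negative integers from -1 downward:
x = -1: LHS = |2·(-1)| = |-2| = 2, RHS = -(-1) = 1; 2 = 1 — FAILS  ← closest negative counterexample to 0

Answer: x = -1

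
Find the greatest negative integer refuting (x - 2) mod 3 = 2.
Testing negative integers from -1 downward:
x = -1: LHS = ((-1) - 2) mod 3 = (-3) mod 3 = 0; 0 = 2 — FAILS  ← closest negative counterexample to 0

Answer: x = -1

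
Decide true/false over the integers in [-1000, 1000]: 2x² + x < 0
The claim fails at x = 0:
x = 0: LHS = 2·0² + 0 = 0; 0 < 0 — FAILS

Because a single integer refutes it, the statement is false.

Answer: False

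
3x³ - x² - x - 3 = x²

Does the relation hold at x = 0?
x = 0: LHS = 3·0³ - 0² - 0 - 3 = -3, RHS = 0² = 0; -3 = 0 — FAILS

The relation fails at x = 0, so x = 0 is a counterexample.

Answer: No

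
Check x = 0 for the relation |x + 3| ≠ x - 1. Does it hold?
x = 0: LHS = |0 + 3| = |3| = 3, RHS = 0 - 1 = -1; 3 ≠ -1 — holds

The relation is satisfied at x = 0.

Answer: Yes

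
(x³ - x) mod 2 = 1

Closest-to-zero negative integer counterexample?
Testing negative integers from -1 downward:
x = -1: LHS = ((-1)³ - (-1)) mod 2 = 0 mod 2 = 0; 0 = 1 — FAILS  ← closest negative counterexample to 0

Answer: x = -1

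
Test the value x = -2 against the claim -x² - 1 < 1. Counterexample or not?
Substitute x = -2 into the relation:
x = -2: LHS = -(-2)² - 1 = -5; -5 < 1 — holds

The relation holds at x = -2, so it is not a counterexample.

Answer: No, x = -2 is not a counterexample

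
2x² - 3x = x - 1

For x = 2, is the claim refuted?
Substitute x = 2 into the relation:
x = 2: LHS = 2·2² - 3·2 = 2, RHS = 2 - 1 = 1; 2 = 1 — FAILS

Since the claim fails at x = 2, this value is a counterexample.

Answer: Yes, x = 2 is a counterexample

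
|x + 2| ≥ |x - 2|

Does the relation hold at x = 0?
x = 0: LHS = |0 + 2| = |2| = 2, RHS = |0 - 2| = |-2| = 2; 2 ≥ 2 — holds

The relation is satisfied at x = 0.

Answer: Yes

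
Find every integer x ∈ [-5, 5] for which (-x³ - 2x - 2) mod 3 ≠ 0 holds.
For a polynomial with integer coefficients, its value mod 3 depends only on x mod 3, so it suffices to check one representative of each residue class, x = 0, 1, 2:
x = 0: LHS = (-0³ - 2·0 - 2) mod 3 = (-2) mod 3 = 1; 1 ≠ 0 — holds
x = 1: LHS = (-1³ - 2·1 - 2) mod 3 = (-5) mod 3 = 1; 1 ≠ 0 — holds
x = 2: LHS = (-2³ - 2·2 - 2) mod 3 = (-14) mod 3 = 1; 1 ≠ 0 — holds
The relation holds in every residue class, so the relation holds for every integer in [-5, 5].

Answer: All integers in [-5, 5]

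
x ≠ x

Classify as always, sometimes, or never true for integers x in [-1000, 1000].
LHS − RHS = 0 at every integer in [-1000, 1000]; the two sides always agree. For instance:
x = -1000: -1000 ≠ -1000 — FAILS
x = 0: 0 ≠ 0 — FAILS
x = 1000: 1000 ≠ 1000 — FAILS
The sides are never unequal, so the claimed relation (≠) fails for every integer in [-1000, 1000].

No integer in the range satisfies it.

Answer: Never true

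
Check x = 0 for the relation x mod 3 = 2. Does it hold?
x = 0: LHS = 0 mod 3 = 0; 0 = 2 — FAILS

The relation fails at x = 0, so x = 0 is a counterexample.

Answer: No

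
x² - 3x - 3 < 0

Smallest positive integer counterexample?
Testing positive integers:
x = 1: LHS = 1² - 3·1 - 3 = -5; -5 < 0 — holds
x = 2: LHS = 2² - 3·2 - 3 = -5; -5 < 0 — holds
x = 3: LHS = 3² - 3·3 - 3 = -3; -3 < 0 — holds
x = 4: LHS = 4² - 3·4 - 3 = 1; 1 < 0 — FAILS  ← smallest positive counterexample

Answer: x = 4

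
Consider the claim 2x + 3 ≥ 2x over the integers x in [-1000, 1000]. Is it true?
Over all integers in [-1000, 1000], LHS − RHS is smallest at x = 0, where it equals 3:
x = 0: LHS = 2·0 + 3 = 3, RHS = 2·0 = 0; 3 ≥ 0 — holds
At the ends of the range:
x = -1000: LHS = 2·(-1000) + 3 = -1997, RHS = 2·(-1000) = -2000; -1997 ≥ -2000 — holds
x = 1000: LHS = 2·1000 + 3 = 2003, RHS = 2·1000 = 2000; 2003 ≥ 2000 — holds
Hence LHS − RHS is never negative, i.e. LHS ≥ RHS throughout, so the relation holds for every integer in [-1000, 1000].

No counterexample exists.

Answer: True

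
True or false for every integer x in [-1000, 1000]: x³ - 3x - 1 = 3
The claim fails at x = 0:
x = 0: LHS = 0³ - 3·0 - 1 = -1; -1 = 3 — FAILS

Because a single integer refutes it, the statement is false.

Answer: False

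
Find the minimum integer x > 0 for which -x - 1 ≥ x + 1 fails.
Testing positive integers:
x = 1: LHS = -1 - 1 = -2, RHS = 1 + 1 = 2; -2 ≥ 2 — FAILS  ← smallest positive counterexample

Answer: x = 1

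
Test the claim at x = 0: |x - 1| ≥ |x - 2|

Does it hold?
x = 0: LHS = |0 - 1| = |-1| = 1, RHS = |0 - 2| = |-2| = 2; 1 ≥ 2 — FAILS

The relation fails at x = 0, so x = 0 is a counterexample.

Answer: No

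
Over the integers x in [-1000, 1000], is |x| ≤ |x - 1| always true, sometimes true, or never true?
Holds at x = 0: LHS = |0| = 0, RHS = |0 - 1| = |-1| = 1; 0 ≤ 1 — holds
Fails at x = 1: LHS = |1| = 1, RHS = |1 - 1| = |0| = 0; 1 ≤ 0 — FAILS
It is satisfied by some integers in the range but not all.

Answer: Sometimes true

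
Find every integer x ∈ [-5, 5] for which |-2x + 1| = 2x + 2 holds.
Track d = LHS − RHS over the integers in [-5, 5]. Equality would need d = 0, but d changes sign only between consecutive integers, jumping over 0:
x = -1: LHS = |-2·(-1) + 1| = |3| = 3, RHS = 2·(-1) + 2 = 0; 3 = 0 — FAILS  (d = 3)
x = 0: LHS = |-2·0 + 1| = |1| = 1, RHS = 2·0 + 2 = 2; 1 = 2 — FAILS  (d = -1)
Away from these crossings d keeps a constant sign, and checking every integer in [-5, 5] confirms d ≠ 0 throughout. Hence the two sides are never equal, so the claimed relation (=) fails for every integer in [-5, 5].

Answer: None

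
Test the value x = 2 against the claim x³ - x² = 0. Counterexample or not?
Substitute x = 2 into the relation:
x = 2: LHS = 2³ - 2² = 4; 4 = 0 — FAILS

Since the claim fails at x = 2, this value is a counterexample.

Answer: Yes, x = 2 is a counterexample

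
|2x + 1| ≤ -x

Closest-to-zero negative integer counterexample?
Testing negative integers from -1 downward:
x = -1: LHS = |2·(-1) + 1| = |-1| = 1, RHS = -(-1) = 1; 1 ≤ 1 — holds
x = -2: LHS = |2·(-2) + 1| = |-3| = 3, RHS = -(-2) = 2; 3 ≤ 2 — FAILS  ← closest negative counterexample to 0

Answer: x = -2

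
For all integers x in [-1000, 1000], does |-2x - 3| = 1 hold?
The claim fails at x = 0:
x = 0: LHS = |-2·0 - 3| = |-3| = 3; 3 = 1 — FAILS

Because a single integer refutes it, the statement is false.

Answer: False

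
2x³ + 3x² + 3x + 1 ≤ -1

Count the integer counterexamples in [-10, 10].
Counterexamples in [-10, 10]: {0, 1, 2, 3, 4, 5, 6, 7, 8, 9, 10}.

Counting them gives 11 values.

Answer: 11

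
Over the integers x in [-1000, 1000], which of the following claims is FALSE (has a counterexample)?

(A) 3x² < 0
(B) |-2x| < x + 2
(A) x = 0: LHS = 3·0² = 0; 0 < 0 — FAILS
(B) x = -1: LHS = |-2·(-1)| = |2| = 2, RHS = (-1) + 2 = 1; 2 < 1 — FAILS

Answer: Both A and B are false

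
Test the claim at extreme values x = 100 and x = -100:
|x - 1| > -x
x = 100: LHS = |100 - 1| = |99| = 99; 99 > -100 — holds
x = -100: LHS = |(-100) - 1| = |-101| = 101, RHS = -(-100) = 100; 101 > 100 — holds

Answer: Yes, holds for both x = 100 and x = -100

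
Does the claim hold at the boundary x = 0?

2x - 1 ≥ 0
x = 0: LHS = 2·0 - 1 = -1; -1 ≥ 0 — FAILS

The relation fails at x = 0, so x = 0 is a counterexample.

Answer: No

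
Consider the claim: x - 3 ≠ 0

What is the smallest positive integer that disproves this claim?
Testing positive integers:
x = 1: LHS = 1 - 3 = -2; -2 ≠ 0 — holds
x = 2: LHS = 2 - 3 = -1; -1 ≠ 0 — holds
x = 3: LHS = 3 - 3 = 0; 0 ≠ 0 — FAILS  ← smallest positive counterexample

Answer: x = 3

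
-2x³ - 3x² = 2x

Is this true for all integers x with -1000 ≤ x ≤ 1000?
The claim fails at x = 1:
x = 1: LHS = -2·1³ - 3·1² = -5, RHS = 2·1 = 2; -5 = 2 — FAILS

Because a single integer refutes it, the statement is false.

Answer: False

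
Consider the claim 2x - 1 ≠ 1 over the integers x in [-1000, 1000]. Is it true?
The claim fails at x = 1:
x = 1: LHS = 2·1 - 1 = 1; 1 ≠ 1 — FAILS

Because a single integer refutes it, the statement is false.

Answer: False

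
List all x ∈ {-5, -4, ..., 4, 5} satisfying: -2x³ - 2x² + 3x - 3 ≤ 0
Holds for: {-2, -1, 0, 1, 2, 3, 4, 5}
Fails for: {-5, -4, -3}

Answer: {-2, -1, 0, 1, 2, 3, 4, 5}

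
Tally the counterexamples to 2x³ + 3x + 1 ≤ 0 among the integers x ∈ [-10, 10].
Counterexamples in [-10, 10]: {0, 1, 2, 3, 4, 5, 6, 7, 8, 9, 10}.

Counting them gives 11 values.

Answer: 11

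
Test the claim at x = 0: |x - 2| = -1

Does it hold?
x = 0: LHS = |0 - 2| = |-2| = 2; 2 = -1 — FAILS

The relation fails at x = 0, so x = 0 is a counterexample.

Answer: No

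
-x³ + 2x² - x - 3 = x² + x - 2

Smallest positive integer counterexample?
Testing positive integers:
x = 1: LHS = -1³ + 2·1² - 1 - 3 = -3, RHS = 1² + 1 - 2 = 0; -3 = 0 — FAILS  ← smallest positive counterexample

Answer: x = 1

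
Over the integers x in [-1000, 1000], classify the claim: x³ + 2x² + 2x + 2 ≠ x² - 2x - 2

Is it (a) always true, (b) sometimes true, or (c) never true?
Holds at x = 0: LHS = 0³ + 2·0² + 2·0 + 2 = 2, RHS = 0² - 2·0 - 2 = -2; 2 ≠ -2 — holds
Fails at x = -1: LHS = (-1)³ + 2·(-1)² + 2·(-1) + 2 = 1, RHS = (-1)² - 2·(-1) - 2 = 1; 1 ≠ 1 — FAILS
It is satisfied by some integers in the range but not all.

Answer: Sometimes true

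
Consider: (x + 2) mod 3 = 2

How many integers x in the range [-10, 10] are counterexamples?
Counterexamples in [-10, 10]: {-10, -8, -7, -5, -4, -2, -1, 1, 2, 4, 5, 7, 8, 10}.

Counting them gives 14 values.

Answer: 14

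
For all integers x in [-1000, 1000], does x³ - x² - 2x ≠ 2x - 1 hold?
Track d = LHS − RHS over the integers in [-1000, 1000]. Equality would need d = 0, but d changes sign only between consecutive integers, jumping over 0:
x = -2: LHS = (-2)³ - (-2)² - 2·(-2) = -8, RHS = 2·(-2) - 1 = -5; -8 ≠ -5 — holds  (d = -3)
x = -1: LHS = (-1)³ - (-1)² - 2·(-1) = 0, RHS = 2·(-1) - 1 = -3; 0 ≠ -3 — holds  (d = 3)
x = 0: LHS = 0³ - 0² - 2·0 = 0, RHS = 2·0 - 1 = -1; 0 ≠ -1 — holds  (d = 1)
x = 1: LHS = 1³ - 1² - 2·1 = -2, RHS = 2·1 - 1 = 1; -2 ≠ 1 — holds  (d = -3)
x = 2: LHS = 2³ - 2² - 2·2 = 0, RHS = 2·2 - 1 = 3; 0 ≠ 3 — holds  (d = -3)
x = 3: LHS = 3³ - 3² - 2·3 = 12, RHS = 2·3 - 1 = 5; 12 ≠ 5 — holds  (d = 7)
Away from these crossings d keeps a constant sign, and checking every integer in [-1000, 1000] confirms d ≠ 0 throughout. Hence the two sides are never equal, so the relation holds for every integer in [-1000, 1000].

No counterexample exists.

Answer: True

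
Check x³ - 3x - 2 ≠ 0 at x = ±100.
x = 100: LHS = 100³ - 3·100 - 2 = 999698; 999698 ≠ 0 — holds
x = -100: LHS = (-100)³ - 3·(-100) - 2 = -999702; -999702 ≠ 0 — holds

Answer: Yes, holds for both x = 100 and x = -100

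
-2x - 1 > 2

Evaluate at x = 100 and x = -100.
x = 100: LHS = -2·100 - 1 = -201; -201 > 2 — FAILS
x = -100: LHS = -2·(-100) - 1 = 199; 199 > 2 — holds

Answer: Partially: fails for x = 100, holds for x = -100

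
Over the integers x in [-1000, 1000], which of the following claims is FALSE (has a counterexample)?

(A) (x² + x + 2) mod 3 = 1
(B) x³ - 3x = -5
(A) x = 0: LHS = (0² + 0 + 2) mod 3 = 2 mod 3 = 2; 2 = 1 — FAILS
(B) x = 0: LHS = 0³ - 3·0 = 0; 0 = -5 — FAILS

Answer: Both A and B are false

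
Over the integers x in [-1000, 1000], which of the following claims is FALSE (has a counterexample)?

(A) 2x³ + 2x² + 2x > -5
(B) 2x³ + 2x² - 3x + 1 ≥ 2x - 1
(A) x = -2: LHS = 2·(-2)³ + 2·(-2)² + 2·(-2) = -12; -12 > -5 — FAILS
(B) x = -3: LHS = 2·(-3)³ + 2·(-3)² - 3·(-3) + 1 = -26, RHS = 2·(-3) - 1 = -7; -26 ≥ -7 — FAILS

Answer: Both A and B are false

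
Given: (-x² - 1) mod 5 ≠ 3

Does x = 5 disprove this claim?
Substitute x = 5 into the relation:
x = 5: LHS = (-5² - 1) mod 5 = (-26) mod 5 = 4; 4 ≠ 3 — holds

The claim holds here, so x = 5 is not a counterexample. (A counterexample exists elsewhere, e.g. x = 1.)

Answer: No, x = 5 is not a counterexample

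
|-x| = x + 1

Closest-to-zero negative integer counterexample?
Testing negative integers from -1 downward:
x = -1: LHS = |-(-1)| = |1| = 1, RHS = (-1) + 1 = 0; 1 = 0 — FAILS  ← closest negative counterexample to 0

Answer: x = -1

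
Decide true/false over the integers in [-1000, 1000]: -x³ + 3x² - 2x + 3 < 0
The claim fails at x = 0:
x = 0: LHS = -0³ + 3·0² - 2·0 + 3 = 3; 3 < 0 — FAILS

Because a single integer refutes it, the statement is false.

Answer: False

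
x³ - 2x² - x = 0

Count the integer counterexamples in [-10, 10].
Counterexamples in [-10, 10]: {-10, -9, -8, -7, -6, -5, -4, -3, -2, -1, 1, 2, 3, 4, 5, 6, 7, 8, 9, 10}.

Counting them gives 20 values.

Answer: 20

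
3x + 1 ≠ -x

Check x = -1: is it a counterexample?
Substitute x = -1 into the relation:
x = -1: LHS = 3·(-1) + 1 = -2, RHS = -(-1) = 1; -2 ≠ 1 — holds

The relation holds at x = -1, so it is not a counterexample.

Answer: No, x = -1 is not a counterexample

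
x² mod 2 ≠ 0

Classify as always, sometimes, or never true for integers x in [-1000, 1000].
Holds at x = 1: LHS = (1²) mod 2 = 1 mod 2 = 1; 1 ≠ 0 — holds
Fails at x = 0: LHS = (0²) mod 2 = 0 mod 2 = 0; 0 ≠ 0 — FAILS
It is satisfied by some integers in the range but not all.

Answer: Sometimes true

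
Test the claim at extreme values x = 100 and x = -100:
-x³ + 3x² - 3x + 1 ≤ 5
x = 100: LHS = -100³ + 3·100² - 3·100 + 1 = -970299; -970299 ≤ 5 — holds
x = -100: LHS = -(-100)³ + 3·(-100)² - 3·(-100) + 1 = 1030301; 1030301 ≤ 5 — FAILS

Answer: Partially: holds for x = 100, fails for x = -100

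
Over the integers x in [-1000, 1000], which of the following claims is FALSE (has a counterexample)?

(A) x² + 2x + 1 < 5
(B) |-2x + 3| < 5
(A) x = 2: LHS = 2² + 2·2 + 1 = 9; 9 < 5 — FAILS
(B) x = -1: LHS = |-2·(-1) + 3| = |5| = 5; 5 < 5 — FAILS

Answer: Both A and B are false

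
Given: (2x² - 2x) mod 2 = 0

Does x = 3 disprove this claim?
Substitute x = 3 into the relation:
x = 3: LHS = (2·3² - 2·3) mod 2 = 12 mod 2 = 0; 0 = 0 — holds

The relation holds at x = 3, so it is not a counterexample.

Answer: No, x = 3 is not a counterexample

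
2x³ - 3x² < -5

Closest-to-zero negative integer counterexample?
Testing negative integers from -1 downward:
x = -1: LHS = 2·(-1)³ - 3·(-1)² = -5; -5 < -5 — FAILS  ← closest negative counterexample to 0

Answer: x = -1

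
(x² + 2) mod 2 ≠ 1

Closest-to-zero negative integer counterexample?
Testing negative integers from -1 downward:
x = -1: LHS = ((-1)² + 2) mod 2 = 3 mod 2 = 1; 1 ≠ 1 — FAILS  ← closest negative counterexample to 0

Answer: x = -1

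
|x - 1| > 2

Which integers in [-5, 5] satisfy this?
Holds for: {-5, -4, -3, -2, 4, 5}
Fails for: {-1, 0, 1, 2, 3}

Answer: {-5, -4, -3, -2, 4, 5}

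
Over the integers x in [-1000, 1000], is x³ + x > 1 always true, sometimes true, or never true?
Holds at x = 1: LHS = 1³ + 1 = 2; 2 > 1 — holds
Fails at x = 0: LHS = 0³ + 0 = 0; 0 > 1 — FAILS
It is satisfied by some integers in the range but not all.

Answer: Sometimes true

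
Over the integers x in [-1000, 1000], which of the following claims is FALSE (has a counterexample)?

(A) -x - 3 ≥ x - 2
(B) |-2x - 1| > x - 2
(A) x = 0: LHS = -0 - 3 = -3, RHS = 0 - 2 = -2; -3 ≥ -2 — FAILS

(B) Over all integers in [-1000, 1000], LHS − RHS is smallest at x = 0, where it equals 3:
x = 0: LHS = |-2·0 - 1| = |-1| = 1, RHS = 0 - 2 = -2; 1 > -2 — holds
At the ends of the range:
x = -1000: LHS = |-2·(-1000) - 1| = |1999| = 1999, RHS = (-1000) - 2 = -1002; 1999 > -1002 — holds
x = 1000: LHS = |-2·1000 - 1| = |-2001| = 2001, RHS = 1000 - 2 = 998; 2001 > 998 — holds
Hence LHS − RHS is never zero or negative, i.e. LHS > RHS throughout, so the relation holds for every integer in [-1000, 1000].

Only (A) has a counterexample.

Answer: A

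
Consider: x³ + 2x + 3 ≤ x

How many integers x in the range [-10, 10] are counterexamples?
Counterexamples in [-10, 10]: {-1, 0, 1, 2, 3, 4, 5, 6, 7, 8, 9, 10}.

Counting them gives 12 values.

Answer: 12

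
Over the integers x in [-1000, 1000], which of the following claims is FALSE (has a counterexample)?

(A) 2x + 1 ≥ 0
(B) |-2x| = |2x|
(A) x = -1: LHS = 2·(-1) + 1 = -1; -1 ≥ 0 — FAILS

(B) LHS − RHS = 0 at every integer in [-1000, 1000]; the two sides always agree. For instance:
x = -1000: LHS = |-2·(-1000)| = |2000| = 2000, RHS = |2·(-1000)| = |-2000| = 2000; 2000 = 2000 — holds
x = 0: LHS = |-2·0| = |0| = 0, RHS = |2·0| = |0| = 0; 0 = 0 — holds
x = 1000: LHS = |-2·1000| = |-2000| = 2000, RHS = |2·1000| = |2000| = 2000; 2000 = 2000 — holds
The sides are never unequal, so the relation holds for every integer in [-1000, 1000].

Only (A) has a counterexample.

Answer: A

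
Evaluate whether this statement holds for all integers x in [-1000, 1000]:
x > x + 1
The claim fails at x = 0:
x = 0: RHS = 0 + 1 = 1; 0 > 1 — FAILS

Because a single integer refutes it, the statement is false.

Answer: False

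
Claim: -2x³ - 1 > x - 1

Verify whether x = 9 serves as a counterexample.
Substitute x = 9 into the relation:
x = 9: LHS = -2·9³ - 1 = -1459, RHS = 9 - 1 = 8; -1459 > 8 — FAILS

Since the claim fails at x = 9, this value is a counterexample.

Answer: Yes, x = 9 is a counterexample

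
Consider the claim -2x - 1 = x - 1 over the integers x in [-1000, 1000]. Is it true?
The claim fails at x = 1:
x = 1: LHS = -2·1 - 1 = -3, RHS = 1 - 1 = 0; -3 = 0 — FAILS

Because a single integer refutes it, the statement is false.

Answer: False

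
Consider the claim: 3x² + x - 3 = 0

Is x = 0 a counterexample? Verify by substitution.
Substitute x = 0 into the relation:
x = 0: LHS = 3·0² + 0 - 3 = -3; -3 = 0 — FAILS

Since the claim fails at x = 0, this value is a counterexample.

Answer: Yes, x = 0 is a counterexample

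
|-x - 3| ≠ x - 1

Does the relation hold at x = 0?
x = 0: LHS = |-0 - 3| = |-3| = 3, RHS = 0 - 1 = -1; 3 ≠ -1 — holds

The relation is satisfied at x = 0.

Answer: Yes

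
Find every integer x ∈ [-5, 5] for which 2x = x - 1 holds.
Holds for: {-1}
Fails for: {-5, -4, -3, -2, 0, 1, 2, 3, 4, 5}

Answer: {-1}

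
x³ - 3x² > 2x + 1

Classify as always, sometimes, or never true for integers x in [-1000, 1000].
Holds at x = 4: LHS = 4³ - 3·4² = 16, RHS = 2·4 + 1 = 9; 16 > 9 — holds
Fails at x = 0: LHS = 0³ - 3·0² = 0, RHS = 2·0 + 1 = 1; 0 > 1 — FAILS
It is satisfied by some integers in the range but not all.

Answer: Sometimes true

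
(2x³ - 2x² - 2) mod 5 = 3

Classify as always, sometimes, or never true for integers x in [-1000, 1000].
Holds at x = 0: LHS = (2·0³ - 2·0² - 2) mod 5 = (-2) mod 5 = 3; 3 = 3 — holds
Fails at x = -1: LHS = (2·(-1)³ - 2·(-1)² - 2) mod 5 = (-6) mod 5 = 4; 4 = 3 — FAILS
It is satisfied by some integers in the range but not all.

Answer: Sometimes true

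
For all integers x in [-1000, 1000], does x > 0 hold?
The claim fails at x = 0:
x = 0: 0 > 0 — FAILS

Because a single integer refutes it, the statement is false.

Answer: False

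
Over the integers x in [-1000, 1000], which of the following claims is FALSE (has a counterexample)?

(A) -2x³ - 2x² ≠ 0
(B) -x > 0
(A) x = 0: LHS = -2·0³ - 2·0² = 0; 0 ≠ 0 — FAILS
(B) x = 0: LHS = -0 = 0; 0 > 0 — FAILS

Answer: Both A and B are false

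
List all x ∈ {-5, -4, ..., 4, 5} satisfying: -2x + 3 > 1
Holds for: {-5, -4, -3, -2, -1, 0}
Fails for: {1, 2, 3, 4, 5}

Answer: {-5, -4, -3, -2, -1, 0}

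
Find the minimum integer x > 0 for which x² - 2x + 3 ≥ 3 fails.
Testing positive integers:
x = 1: LHS = 1² - 2·1 + 3 = 2; 2 ≥ 3 — FAILS  ← smallest positive counterexample

Answer: x = 1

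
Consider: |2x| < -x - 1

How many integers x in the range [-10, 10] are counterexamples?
Counterexamples in [-10, 10]: {-10, -9, -8, -7, -6, -5, -4, -3, -2, -1, 0, 1, 2, 3, 4, 5, 6, 7, 8, 9, 10}.

Counting them gives 21 values.

Answer: 21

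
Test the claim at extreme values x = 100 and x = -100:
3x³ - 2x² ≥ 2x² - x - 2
x = 100: LHS = 3·100³ - 2·100² = 2980000, RHS = 2·100² - 100 - 2 = 19898; 2980000 ≥ 19898 — holds
x = -100: LHS = 3·(-100)³ - 2·(-100)² = -3020000, RHS = 2·(-100)² - (-100) - 2 = 20098; -3020000 ≥ 20098 — FAILS

Answer: Partially: holds for x = 100, fails for x = -100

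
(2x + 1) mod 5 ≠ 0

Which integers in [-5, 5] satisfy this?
Holds for: {-5, -4, -2, -1, 0, 1, 3, 4, 5}
Fails for: {-3, 2}

Answer: {-5, -4, -2, -1, 0, 1, 3, 4, 5}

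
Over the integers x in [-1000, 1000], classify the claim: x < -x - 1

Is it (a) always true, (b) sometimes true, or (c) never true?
Holds at x = -1: RHS = -(-1) - 1 = 0; -1 < 0 — holds
Fails at x = 0: RHS = -0 - 1 = -1; 0 < -1 — FAILS
It is satisfied by some integers in the range but not all.

Answer: Sometimes true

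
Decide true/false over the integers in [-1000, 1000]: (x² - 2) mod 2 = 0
The claim fails at x = 1:
x = 1: LHS = (1² - 2) mod 2 = (-1) mod 2 = 1; 1 = 0 — FAILS

Because a single integer refutes it, the statement is false.

Answer: False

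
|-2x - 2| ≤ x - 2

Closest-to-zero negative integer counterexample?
Testing negative integers from -1 downward:
x = -1: LHS = |-2·(-1) - 2| = |0| = 0, RHS = (-1) - 2 = -3; 0 ≤ -3 — FAILS  ← closest negative counterexample to 0

Answer: x = -1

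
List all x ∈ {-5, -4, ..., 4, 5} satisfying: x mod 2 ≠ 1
Holds for: {-4, -2, 0, 2, 4}
Fails for: {-5, -3, -1, 1, 3, 5}

Answer: {-4, -2, 0, 2, 4}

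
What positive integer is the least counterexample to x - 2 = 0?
Testing positive integers:
x = 1: LHS = 1 - 2 = -1; -1 = 0 — FAILS  ← smallest positive counterexample

Answer: x = 1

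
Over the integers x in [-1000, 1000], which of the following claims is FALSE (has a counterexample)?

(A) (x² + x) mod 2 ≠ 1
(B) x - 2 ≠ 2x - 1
(A) For a polynomial with integer coefficients, its value mod 2 depends only on x mod 2, so it suffices to check one representative of each residue class, x = 0, 1:
x = 0: LHS = (0² + 0) mod 2 = 0 mod 2 = 0; 0 ≠ 1 — holds
x = 1: LHS = (1² + 1) mod 2 = 2 mod 2 = 0; 0 ≠ 1 — holds
The relation holds in every residue class, so the relation holds for every integer in [-1000, 1000].

(B) x = -1: LHS = (-1) - 2 = -3, RHS = 2·(-1) - 1 = -3; -3 ≠ -3 — FAILS

Only (B) has a counterexample.

Answer: B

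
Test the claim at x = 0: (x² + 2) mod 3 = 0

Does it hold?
x = 0: LHS = (0² + 2) mod 3 = 2 mod 3 = 2; 2 = 0 — FAILS

The relation fails at x = 0, so x = 0 is a counterexample.

Answer: No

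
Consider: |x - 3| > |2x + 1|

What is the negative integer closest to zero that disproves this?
Testing negative integers from -1 downward:
x = -1: LHS = |(-1) - 3| = |-4| = 4, RHS = |2·(-1) + 1| = |-1| = 1; 4 > 1 — holds
x = -2: LHS = |(-2) - 3| = |-5| = 5, RHS = |2·(-2) + 1| = |-3| = 3; 5 > 3 — holds
x = -3: LHS = |(-3) - 3| = |-6| = 6, RHS = |2·(-3) + 1| = |-5| = 5; 6 > 5 — holds
x = -4: LHS = |(-4) - 3| = |-7| = 7, RHS = |2·(-4) + 1| = |-7| = 7; 7 > 7 — FAILS  ← closest negative counterexample to 0

Answer: x = -4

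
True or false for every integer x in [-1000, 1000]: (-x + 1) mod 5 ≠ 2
The claim fails at x = -1:
x = -1: LHS = (-(-1) + 1) mod 5 = 2 mod 5 = 2; 2 ≠ 2 — FAILS

Because a single integer refutes it, the statement is false.

Answer: False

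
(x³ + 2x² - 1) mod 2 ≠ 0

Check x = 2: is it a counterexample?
Substitute x = 2 into the relation:
x = 2: LHS = (2³ + 2·2² - 1) mod 2 = 15 mod 2 = 1; 1 ≠ 0 — holds

The claim holds here, so x = 2 is not a counterexample. (A counterexample exists elsewhere, e.g. x = 1.)

Answer: No, x = 2 is not a counterexample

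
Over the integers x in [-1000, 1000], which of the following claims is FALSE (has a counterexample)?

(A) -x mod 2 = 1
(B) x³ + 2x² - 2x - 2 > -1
(A) x = 0: LHS = (-0) mod 2 = 0 mod 2 = 0; 0 = 1 — FAILS
(B) x = 0: LHS = 0³ + 2·0² - 2·0 - 2 = -2; -2 > -1 — FAILS

Answer: Both A and B are false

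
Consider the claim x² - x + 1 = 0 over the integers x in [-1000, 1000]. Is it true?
The claim fails at x = 0:
x = 0: LHS = 0² - 0 + 1 = 1; 1 = 0 — FAILS

Because a single integer refutes it, the statement is false.

Answer: False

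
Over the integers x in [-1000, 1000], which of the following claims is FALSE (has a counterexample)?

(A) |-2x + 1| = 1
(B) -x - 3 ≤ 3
(A) x = -1: LHS = |-2·(-1) + 1| = |3| = 3; 3 = 1 — FAILS
(B) x = -7: LHS = -(-7) - 3 = 4; 4 ≤ 3 — FAILS

Answer: Both A and B are false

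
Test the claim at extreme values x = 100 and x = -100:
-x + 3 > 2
x = 100: LHS = -100 + 3 = -97; -97 > 2 — FAILS
x = -100: LHS = -(-100) + 3 = 103; 103 > 2 — holds

Answer: Partially: fails for x = 100, holds for x = -100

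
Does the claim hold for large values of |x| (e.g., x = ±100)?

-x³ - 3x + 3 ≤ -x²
x = 100: LHS = -100³ - 3·100 + 3 = -1000297, RHS = -100² = -10000; -1000297 ≤ -10000 — holds
x = -100: LHS = -(-100)³ - 3·(-100) + 3 = 1000303, RHS = -(-100)² = -10000; 1000303 ≤ -10000 — FAILS

Answer: Partially: holds for x = 100, fails for x = -100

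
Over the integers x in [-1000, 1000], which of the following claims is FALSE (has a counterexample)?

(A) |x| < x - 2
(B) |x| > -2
(A) x = 0: LHS = |0| = 0, RHS = 0 - 2 = -2; 0 < -2 — FAILS

(B) An absolute value is never negative, so the left side is ≥ 0 for every x, while the right side is -2. Tightest case in [-1000, 1000] is x = 0:
x = 0: LHS = |0| = 0; 0 > -2 — holds
Hence LHS − RHS is never zero or negative, i.e. LHS > RHS throughout, so the relation holds for every integer in [-1000, 1000].

Only (A) has a counterexample.

Answer: A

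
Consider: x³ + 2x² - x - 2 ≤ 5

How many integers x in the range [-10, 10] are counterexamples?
Counterexamples in [-10, 10]: {2, 3, 4, 5, 6, 7, 8, 9, 10}.

Counting them gives 9 values.

Answer: 9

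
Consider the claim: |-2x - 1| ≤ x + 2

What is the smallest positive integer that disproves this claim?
Testing positive integers:
x = 1: LHS = |-2·1 - 1| = |-3| = 3, RHS = 1 + 2 = 3; 3 ≤ 3 — holds
x = 2: LHS = |-2·2 - 1| = |-5| = 5, RHS = 2 + 2 = 4; 5 ≤ 4 — FAILS  ← smallest positive counterexample

Answer: x = 2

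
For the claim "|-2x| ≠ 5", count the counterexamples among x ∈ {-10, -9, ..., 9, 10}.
Track d = LHS − RHS over the integers in [-10, 10]. Equality would need d = 0, but d changes sign only between consecutive integers, jumping over 0:
x = -3: LHS = |-2·(-3)| = |6| = 6; 6 ≠ 5 — holds  (d = 1)
x = -2: LHS = |-2·(-2)| = |4| = 4; 4 ≠ 5 — holds  (d = -1)
x = 2: LHS = |-2·2| = |-4| = 4; 4 ≠ 5 — holds  (d = -1)
x = 3: LHS = |-2·3| = |-6| = 6; 6 ≠ 5 — holds  (d = 1)
Away from these crossings d keeps a constant sign, and checking every integer in [-10, 10] confirms d ≠ 0 throughout. Hence the two sides are never equal, so the relation holds for every integer in [-10, 10].

No counterexample appears in that range.

Answer: 0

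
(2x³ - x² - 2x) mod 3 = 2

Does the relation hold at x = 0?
x = 0: LHS = (2·0³ - 0² - 2·0) mod 3 = 0 mod 3 = 0; 0 = 2 — FAILS

The relation fails at x = 0, so x = 0 is a counterexample.

Answer: No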